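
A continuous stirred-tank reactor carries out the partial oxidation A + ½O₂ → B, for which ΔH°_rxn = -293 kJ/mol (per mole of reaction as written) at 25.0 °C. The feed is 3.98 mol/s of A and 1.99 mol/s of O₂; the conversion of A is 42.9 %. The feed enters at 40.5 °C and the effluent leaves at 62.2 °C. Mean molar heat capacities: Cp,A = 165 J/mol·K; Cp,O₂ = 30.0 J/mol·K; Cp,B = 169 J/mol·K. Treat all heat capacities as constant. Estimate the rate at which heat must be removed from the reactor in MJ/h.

Extent of reaction ξ = 0.429 × 3.98 = 1.7074 mol/s
Reaction term: ξ·ΔH°_rxn = 1.7074 × -293 = -500.27 kJ/s
Sensible, feed 40.5→25 °C: -11.104 kJ/s
Outlet flows (mol/s): A 2.2726, O₂ 1.1363, B 1.7074
Sensible, products 25→62.2 °C: 25.951 kJ/s
Q = ΔH = -485.43 kJ/s = -485.43 kW
Heat removed = 1747.5 MJ/h

Q_out = 1750 MJ/h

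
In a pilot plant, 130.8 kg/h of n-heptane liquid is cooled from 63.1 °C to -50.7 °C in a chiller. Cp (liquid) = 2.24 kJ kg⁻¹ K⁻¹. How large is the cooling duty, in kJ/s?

Q = ṁ·Cp·ΔT = 130.8 × 2.24 × (-50.7 − 63.1) = -33342 kJ/h
Converting: 33342 / 3600 s = 9.2618 kW

Q_c = 9.26 kJ/s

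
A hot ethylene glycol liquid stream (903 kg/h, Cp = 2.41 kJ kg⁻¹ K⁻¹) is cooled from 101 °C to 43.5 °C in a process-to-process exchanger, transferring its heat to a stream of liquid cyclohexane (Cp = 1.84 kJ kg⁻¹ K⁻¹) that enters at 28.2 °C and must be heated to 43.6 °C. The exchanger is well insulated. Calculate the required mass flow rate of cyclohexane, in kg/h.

ṁ_c = 4420 kg/h

Heat released by hot stream: Q = 903 × 2.41 × (101 − 43.5) = 125130 kJ/h
Energy balance on cold side (adiabatic exchanger): Q = ṁ_c·Cp_c·(T_c,out − T_c,in)
ṁ_c = 125130 / [1.84 × (43.6 − 28.2)] = 4416.1 kg/h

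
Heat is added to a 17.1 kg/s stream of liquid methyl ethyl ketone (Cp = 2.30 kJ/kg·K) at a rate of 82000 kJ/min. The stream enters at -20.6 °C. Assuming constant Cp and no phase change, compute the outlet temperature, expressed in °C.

Q = 82000 kJ/min = 1366.7 kJ/s
ΔT = Q/(ṁ·Cp) = 1366.7/(17.1×2.30) = 34.749 K
T_out = -20.6 + 34.749 = 14.149 °C

T_out = 14.1 °C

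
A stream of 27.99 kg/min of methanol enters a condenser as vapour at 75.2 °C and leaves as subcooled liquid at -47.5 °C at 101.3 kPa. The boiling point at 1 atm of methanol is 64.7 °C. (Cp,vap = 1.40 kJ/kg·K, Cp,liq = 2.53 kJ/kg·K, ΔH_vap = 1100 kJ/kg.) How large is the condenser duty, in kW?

vapour 75.2→64.7 °C: -14.7 kJ/kg
condensation at 64.7 °C: -1100 kJ/kg
liquid 64.7→-47.5 °C: -283.87 kJ/kg
Δh = -14.7 + -1100 + -283.87 = -1398.6 kJ/kg
Q = ṁ·Δh = 27.99 kg/min × -1398.6 kJ/kg = -39146 kJ/min
|Q| = 652.43 kW

Q_c = 652 kW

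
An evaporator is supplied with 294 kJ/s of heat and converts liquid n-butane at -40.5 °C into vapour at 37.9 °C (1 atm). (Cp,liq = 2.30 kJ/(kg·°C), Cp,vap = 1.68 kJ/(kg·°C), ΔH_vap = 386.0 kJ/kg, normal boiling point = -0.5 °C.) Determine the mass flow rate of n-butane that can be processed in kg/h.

ṁ = 1950 kg/h

Δh = 2.30×(-0.5−-40.5) + 386.0 + 1.68×(37.9−-0.5) = 542.51 kJ/kg
Q = 294 kJ/s = 294 kJ/s = 1.0584e+06 kJ/h
ṁ = Q/Δh = 1.0584e+06 / 542.51 = 1950.9 kg/h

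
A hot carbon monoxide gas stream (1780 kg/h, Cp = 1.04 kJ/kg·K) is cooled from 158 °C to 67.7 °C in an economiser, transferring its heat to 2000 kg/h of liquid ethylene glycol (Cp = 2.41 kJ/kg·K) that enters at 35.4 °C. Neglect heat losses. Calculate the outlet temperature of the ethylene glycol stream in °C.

T_c,out = 70.1 °C

Heat released by hot stream: Q = 1780 × 1.04 × (158 − 67.7) = 167160 kJ/h
Energy balance on cold side (adiabatic exchanger): Q = ṁ_c·Cp_c·(T_c,out − T_c,in)
T_c,out = 35.4 + 167160/(2000 × 2.41) = 70.081 °C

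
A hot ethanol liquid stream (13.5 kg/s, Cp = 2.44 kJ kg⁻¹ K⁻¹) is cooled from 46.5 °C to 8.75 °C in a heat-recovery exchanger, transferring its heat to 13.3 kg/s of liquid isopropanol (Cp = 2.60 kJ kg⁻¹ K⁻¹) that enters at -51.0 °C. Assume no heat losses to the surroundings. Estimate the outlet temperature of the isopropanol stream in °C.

Heat released by hot stream: Q = 13.5 × 2.44 × (46.5 − 8.75) = 1243.5 kJ/s
Energy balance on cold side (adiabatic exchanger): Q = ṁ_c·Cp_c·(T_c,out − T_c,in)
T_c,out = -51.0 + 1243.5/(13.3 × 2.60) = -15.04 °C

T_c,out = -15.0 °C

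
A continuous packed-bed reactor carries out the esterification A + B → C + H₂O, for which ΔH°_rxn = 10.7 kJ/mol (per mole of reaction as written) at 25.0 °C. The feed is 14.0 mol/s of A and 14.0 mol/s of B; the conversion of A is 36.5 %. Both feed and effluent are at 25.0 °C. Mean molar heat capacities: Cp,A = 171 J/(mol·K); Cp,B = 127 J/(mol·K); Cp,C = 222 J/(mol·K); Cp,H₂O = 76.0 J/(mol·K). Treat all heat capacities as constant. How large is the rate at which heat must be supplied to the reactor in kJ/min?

Q_in = 3280 kJ/min

Extent of reaction ξ = 0.365 × 14.0 = 5.11 mol/s
Reaction term: ξ·ΔH°_rxn = 5.11 × 10.7 = 54.677 kJ/s
Q = ΔH = 54.677 kJ/s = 54.677 kW
Heat supplied = 3280.6 kJ/min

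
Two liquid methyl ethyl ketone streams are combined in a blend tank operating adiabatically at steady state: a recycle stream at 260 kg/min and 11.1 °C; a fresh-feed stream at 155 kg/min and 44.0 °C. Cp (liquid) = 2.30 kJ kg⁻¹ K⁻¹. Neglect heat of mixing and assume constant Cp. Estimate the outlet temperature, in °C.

T_out = 23.4 °C

No heat crosses the boundary, so H_out = H_in.
T_out = Σ ṁᵢCp,ᵢTᵢ / Σ ṁᵢCp,ᵢ
      = 22324 / 954.5 = 23.388 °C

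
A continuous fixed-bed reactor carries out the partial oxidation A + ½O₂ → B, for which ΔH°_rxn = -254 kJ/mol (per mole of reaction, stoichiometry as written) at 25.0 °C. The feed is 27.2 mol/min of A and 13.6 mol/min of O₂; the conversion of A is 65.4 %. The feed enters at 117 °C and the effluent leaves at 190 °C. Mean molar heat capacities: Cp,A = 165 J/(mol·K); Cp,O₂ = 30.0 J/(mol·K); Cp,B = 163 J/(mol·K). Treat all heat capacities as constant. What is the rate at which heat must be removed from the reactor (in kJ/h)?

Extent of reaction ξ = 0.654 × 27.2 = 17.789 mol/min
Reaction term: ξ·ΔH°_rxn = 17.789 × -254 = -4518.4 kJ/min
Sensible, feed 117→25 °C: -450.43 kJ/min
Outlet flows (mol/min): A 9.4112, O₂ 4.7056, B 17.789
Sensible, products 25→190 °C: 757.94 kJ/min
Q = ΔH = -4210.8 kJ/min = -70.181 kW
Heat removed = 252650 kJ/h

Q_out = 253000 kJ/h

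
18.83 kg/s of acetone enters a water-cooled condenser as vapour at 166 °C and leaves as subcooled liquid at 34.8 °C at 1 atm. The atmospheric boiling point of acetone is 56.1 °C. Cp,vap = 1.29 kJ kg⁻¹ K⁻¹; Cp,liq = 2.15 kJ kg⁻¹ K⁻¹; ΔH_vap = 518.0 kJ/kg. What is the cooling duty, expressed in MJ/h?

Q_c = 47800 MJ/h

vapour 166→56.1 °C: -141.77 kJ/kg
condensation at 56.1 °C: -518 kJ/kg
liquid 56.1→34.8 °C: -45.795 kJ/kg
Δh = -141.77 + -518 + -45.795 = -705.57 kJ/kg
Q = ṁ·Δh = 18.83 kg/s × -705.57 kJ/kg = -13286 kJ/s
|Q| = 13286 kW = 47829 MJ/h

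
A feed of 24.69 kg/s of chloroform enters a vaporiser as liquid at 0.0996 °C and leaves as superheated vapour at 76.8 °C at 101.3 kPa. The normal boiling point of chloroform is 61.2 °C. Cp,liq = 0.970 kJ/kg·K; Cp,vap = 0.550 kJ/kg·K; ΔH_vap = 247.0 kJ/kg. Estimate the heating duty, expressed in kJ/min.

Q = 466000 kJ/min

liquid 0.0996→61.2 °C: 59.267 kJ/kg
vaporisation at 61.2 °C: 247 kJ/kg
vapour 61.2→76.8 °C: 8.58 kJ/kg
Δh = 59.267 + 247 + 8.58 = 314.85 kJ/kg
Q = ṁ·Δh = 24.69 kg/s × 314.85 kJ/kg = 7773.6 kJ/s
|Q| = 7773.6 kW = 466410 kJ/min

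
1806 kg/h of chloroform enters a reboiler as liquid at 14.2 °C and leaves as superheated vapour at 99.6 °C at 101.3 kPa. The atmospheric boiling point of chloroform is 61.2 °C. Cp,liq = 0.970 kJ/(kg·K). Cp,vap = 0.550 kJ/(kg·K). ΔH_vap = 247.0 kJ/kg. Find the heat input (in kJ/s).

liquid 14.2→61.2 °C: 45.59 kJ/kg
vaporisation at 61.2 °C: 247 kJ/kg
vapour 61.2→99.6 °C: 21.12 kJ/kg
Δh = 45.59 + 247 + 21.12 = 313.71 kJ/kg
Q = ṁ·Δh = 1806 kg/h × 313.71 kJ/kg = 566560 kJ/h
|Q| = 157.38 kW

Q = 157 kJ/s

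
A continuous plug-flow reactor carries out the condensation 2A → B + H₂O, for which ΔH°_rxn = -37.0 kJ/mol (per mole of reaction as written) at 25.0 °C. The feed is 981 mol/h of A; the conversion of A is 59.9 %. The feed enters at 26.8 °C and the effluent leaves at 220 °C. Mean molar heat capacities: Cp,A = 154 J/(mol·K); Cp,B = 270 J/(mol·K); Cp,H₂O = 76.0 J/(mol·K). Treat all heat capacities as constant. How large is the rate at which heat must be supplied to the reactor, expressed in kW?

Extent of reaction ξ = 0.599 × 981 / 2 = 293.81 mol/h
Reaction term: ξ·ΔH°_rxn = 293.81 × -37.0 = -10871 kJ/h
Sensible, feed 26.8→25 °C: -271.93 kJ/h
Outlet flows (mol/h): A 393.38, B 293.81, H₂O 293.81
Sensible, products 25→220 °C: 31637 kJ/h
Q = ΔH = 20494 kJ/h = 5.6927 kW
Heat supplied = 5.6927 kW

Q_in = 5.69 kW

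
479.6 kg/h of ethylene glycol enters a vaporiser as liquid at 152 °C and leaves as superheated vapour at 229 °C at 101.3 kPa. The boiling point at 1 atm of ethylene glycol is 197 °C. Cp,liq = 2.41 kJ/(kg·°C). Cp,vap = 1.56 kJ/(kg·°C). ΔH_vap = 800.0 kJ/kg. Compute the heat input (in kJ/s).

Q = 128 kJ/s

liquid 152→197 °C: 108.45 kJ/kg
vaporisation at 197 °C: 800 kJ/kg
vapour 197→229 °C: 49.92 kJ/kg
Δh = 108.45 + 800 + 49.92 = 958.37 kJ/kg
Q = ṁ·Δh = 479.6 kg/h × 958.37 kJ/kg = 459630 kJ/h
|Q| = 127.68 kW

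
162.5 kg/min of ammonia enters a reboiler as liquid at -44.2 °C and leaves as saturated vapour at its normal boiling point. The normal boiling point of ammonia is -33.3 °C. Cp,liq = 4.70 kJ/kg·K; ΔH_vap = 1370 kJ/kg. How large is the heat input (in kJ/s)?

liquid -44.2→-33.3 °C: 51.23 kJ/kg
vaporisation at -33.3 °C: 1370 kJ/kg
Δh = 51.23 + 1370 = 1421.2 kJ/kg
Q = ṁ·Δh = 162.5 kg/min × 1421.2 kJ/kg = 230950 kJ/min
|Q| = 3849.2 kW

Q = 3850 kJ/s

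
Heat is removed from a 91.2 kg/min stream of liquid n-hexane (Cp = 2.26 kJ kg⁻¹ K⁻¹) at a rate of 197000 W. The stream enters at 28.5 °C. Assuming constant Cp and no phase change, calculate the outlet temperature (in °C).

T_out = -28.8 °C

Q = 197000 W = 11820 kJ/min
ΔT = Q/(ṁ·Cp) = 11820/(91.2×2.26) = 57.347 K
T_out = 28.5 − 57.347 = -28.847 °C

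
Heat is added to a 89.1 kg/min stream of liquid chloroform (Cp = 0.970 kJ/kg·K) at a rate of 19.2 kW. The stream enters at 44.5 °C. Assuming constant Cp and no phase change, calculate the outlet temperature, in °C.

T_out = 57.8 °C

Q = 19.2 kW = 1152 kJ/min
ΔT = Q/(ṁ·Cp) = 1152/(89.1×0.970) = 13.329 K
T_out = 44.5 + 13.329 = 57.829 °C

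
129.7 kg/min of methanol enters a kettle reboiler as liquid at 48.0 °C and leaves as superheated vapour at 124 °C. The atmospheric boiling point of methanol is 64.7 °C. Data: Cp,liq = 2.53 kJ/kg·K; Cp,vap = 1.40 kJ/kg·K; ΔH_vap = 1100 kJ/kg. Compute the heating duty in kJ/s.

liquid 48.0→64.7 °C: 42.251 kJ/kg
vaporisation at 64.7 °C: 1100 kJ/kg
vapour 64.7→124 °C: 83.02 kJ/kg
Δh = 42.251 + 1100 + 83.02 = 1225.3 kJ/kg
Q = ṁ·Δh = 129.7 kg/min × 1225.3 kJ/kg = 158920 kJ/min
|Q| = 2648.6 kW

Q = 2650 kJ/s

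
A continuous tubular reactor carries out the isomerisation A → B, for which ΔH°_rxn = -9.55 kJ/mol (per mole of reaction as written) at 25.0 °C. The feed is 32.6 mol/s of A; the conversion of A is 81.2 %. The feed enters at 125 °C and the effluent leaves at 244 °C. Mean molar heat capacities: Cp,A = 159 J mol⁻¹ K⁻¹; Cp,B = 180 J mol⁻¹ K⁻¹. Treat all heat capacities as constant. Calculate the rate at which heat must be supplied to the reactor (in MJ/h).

Extent of reaction ξ = 0.812 × 32.6 = 26.471 mol/s
Reaction term: ξ·ΔH°_rxn = 26.471 × -9.55 = -252.8 kJ/s
Sensible, feed 125→25 °C: -518.34 kJ/s
Outlet flows (mol/s): A 6.1288, B 26.471
Sensible, products 25→244 °C: 1256.9 kJ/s
Q = ΔH = 485.77 kJ/s = 485.77 kW
Heat supplied = 1748.8 MJ/h

Q_in = 1750 MJ/h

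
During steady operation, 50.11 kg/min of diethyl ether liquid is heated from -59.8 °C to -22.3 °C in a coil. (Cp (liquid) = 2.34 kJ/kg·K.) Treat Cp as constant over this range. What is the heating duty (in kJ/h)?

Q = ṁ·Cp·ΔT = 50.11 × 2.34 × (-22.3 − -59.8) = 4397.2 kJ/min
Converting: 4397.2 / 60 s = 73.286 kW
Heating duty = 263830 kJ/h

Q = 264000 kJ/h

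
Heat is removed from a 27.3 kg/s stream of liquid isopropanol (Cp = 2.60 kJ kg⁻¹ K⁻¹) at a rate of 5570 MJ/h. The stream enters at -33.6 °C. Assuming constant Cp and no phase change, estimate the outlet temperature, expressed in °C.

T_out = -55.4 °C

Q = 5570 MJ/h = 1547.2 kJ/s
ΔT = Q/(ṁ·Cp) = 1547.2/(27.3×2.60) = 21.798 K
T_out = -33.6 − 21.798 = -55.398 °C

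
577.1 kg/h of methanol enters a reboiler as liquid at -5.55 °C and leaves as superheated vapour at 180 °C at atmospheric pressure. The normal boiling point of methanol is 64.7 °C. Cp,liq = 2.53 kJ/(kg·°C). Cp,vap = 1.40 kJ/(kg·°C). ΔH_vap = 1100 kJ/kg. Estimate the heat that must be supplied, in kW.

Q = 231 kW

liquid -5.55→64.7 °C: 177.73 kJ/kg
vaporisation at 64.7 °C: 1100 kJ/kg
vapour 64.7→180 °C: 161.42 kJ/kg
Δh = 177.73 + 1100 + 161.42 = 1439.2 kJ/kg
Q = ṁ·Δh = 577.1 kg/h × 1439.2 kJ/kg = 830530 kJ/h
|Q| = 230.7 kW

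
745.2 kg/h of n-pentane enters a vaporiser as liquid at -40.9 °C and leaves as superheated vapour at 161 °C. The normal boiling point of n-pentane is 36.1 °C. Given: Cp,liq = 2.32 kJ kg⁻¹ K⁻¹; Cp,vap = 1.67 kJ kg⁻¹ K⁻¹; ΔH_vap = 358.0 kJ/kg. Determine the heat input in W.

liquid -40.9→36.1 °C: 178.64 kJ/kg
vaporisation at 36.1 °C: 358 kJ/kg
vapour 36.1→161 °C: 208.58 kJ/kg
Δh = 178.64 + 358 + 208.58 = 745.22 kJ/kg
Q = ṁ·Δh = 745.2 kg/h × 745.22 kJ/kg = 555340 kJ/h
|Q| = 154.26 kW = 154260 W

Q = 154000 W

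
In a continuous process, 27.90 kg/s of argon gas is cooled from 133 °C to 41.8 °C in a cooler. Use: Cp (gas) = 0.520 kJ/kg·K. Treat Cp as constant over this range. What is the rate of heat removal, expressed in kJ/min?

Q_c = 79400 kJ/min

Q = ṁ·Cp·ΔT = 27.90 × 0.520 × (41.8 − 133) = -1323.1 kJ/s
Cooling duty = 79388 kJ/min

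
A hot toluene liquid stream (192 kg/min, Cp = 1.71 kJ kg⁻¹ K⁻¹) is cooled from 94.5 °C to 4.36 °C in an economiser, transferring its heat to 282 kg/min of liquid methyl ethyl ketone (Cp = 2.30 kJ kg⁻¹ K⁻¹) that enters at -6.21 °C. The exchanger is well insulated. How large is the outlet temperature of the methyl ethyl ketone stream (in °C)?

Heat released by hot stream: Q = 192 × 1.71 × (94.5 − 4.36) = 29595 kJ/min
Energy balance on cold side (adiabatic exchanger): Q = ṁ_c·Cp_c·(T_c,out − T_c,in)
T_c,out = -6.21 + 29595/(282 × 2.30) = 39.419 °C

T_c,out = 39.4 °C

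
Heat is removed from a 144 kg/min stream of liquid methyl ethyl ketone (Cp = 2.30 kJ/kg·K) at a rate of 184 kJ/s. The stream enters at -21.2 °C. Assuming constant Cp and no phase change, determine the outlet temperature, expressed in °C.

Q = 184 kJ/s = 11040 kJ/min
ΔT = Q/(ṁ·Cp) = 11040/(144×2.30) = 33.333 K
T_out = -21.2 − 33.333 = -54.533 °C

T_out = -54.5 °C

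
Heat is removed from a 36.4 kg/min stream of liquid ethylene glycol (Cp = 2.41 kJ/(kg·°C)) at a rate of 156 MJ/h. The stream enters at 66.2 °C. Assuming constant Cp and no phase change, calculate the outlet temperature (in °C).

T_out = 36.6 °C

Q = 156 MJ/h = 2600 kJ/min
ΔT = Q/(ṁ·Cp) = 2600/(36.4×2.41) = 29.638 K
T_out = 66.2 − 29.638 = 36.562 °C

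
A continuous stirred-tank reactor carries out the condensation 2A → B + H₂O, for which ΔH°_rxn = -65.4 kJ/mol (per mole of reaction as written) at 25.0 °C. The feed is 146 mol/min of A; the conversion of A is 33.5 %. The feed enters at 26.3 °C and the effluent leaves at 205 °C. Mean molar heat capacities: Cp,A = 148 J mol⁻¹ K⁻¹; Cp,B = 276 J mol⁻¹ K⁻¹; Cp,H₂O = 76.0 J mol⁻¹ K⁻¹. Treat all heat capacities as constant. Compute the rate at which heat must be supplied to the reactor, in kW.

Extent of reaction ξ = 0.335 × 146 / 2 = 24.455 mol/min
Reaction term: ξ·ΔH°_rxn = 24.455 × -65.4 = -1599.4 kJ/min
Sensible, feed 26.3→25 °C: -28.09 kJ/min
Outlet flows (mol/min): A 97.09, B 24.455, H₂O 24.455
Sensible, products 25→205 °C: 4135.9 kJ/min
Q = ΔH = 2508.5 kJ/min = 41.808 kW
Heat supplied = 41.808 kW

Q_in = 41.8 kW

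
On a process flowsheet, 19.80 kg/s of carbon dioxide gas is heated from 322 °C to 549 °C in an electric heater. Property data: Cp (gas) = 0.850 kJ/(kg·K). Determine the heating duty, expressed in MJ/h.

Q = ṁ·Cp·ΔT = 19.80 × 0.850 × (549 − 322) = 3820.4 kJ/s
Heating duty = 13753 MJ/h

Q = 13800 MJ/h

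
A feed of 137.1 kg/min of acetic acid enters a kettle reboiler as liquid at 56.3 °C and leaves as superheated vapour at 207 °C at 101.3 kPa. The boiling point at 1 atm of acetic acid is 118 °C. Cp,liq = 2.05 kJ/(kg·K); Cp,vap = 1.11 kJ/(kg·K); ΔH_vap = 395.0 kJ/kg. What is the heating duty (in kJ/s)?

Q = 1420 kJ/s

liquid 56.3→118 °C: 126.48 kJ/kg
vaporisation at 118 °C: 395 kJ/kg
vapour 118→207 °C: 98.79 kJ/kg
Δh = 126.48 + 395 + 98.79 = 620.27 kJ/kg
Q = ṁ·Δh = 137.1 kg/min × 620.27 kJ/kg = 85040 kJ/min
|Q| = 1417.3 kW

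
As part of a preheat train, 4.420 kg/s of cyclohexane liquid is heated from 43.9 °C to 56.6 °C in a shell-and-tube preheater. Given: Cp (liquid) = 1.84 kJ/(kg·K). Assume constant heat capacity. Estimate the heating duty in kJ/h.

Q = 372000 kJ/h

Q = ṁ·Cp·ΔT = 4.420 × 1.84 × (56.6 − 43.9) = 103.29 kJ/s
Heating duty = 371830 kJ/h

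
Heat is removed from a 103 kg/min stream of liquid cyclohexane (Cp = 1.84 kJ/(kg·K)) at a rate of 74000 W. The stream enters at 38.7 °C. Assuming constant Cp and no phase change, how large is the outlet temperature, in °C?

Q = 74000 W = 4440 kJ/min
ΔT = Q/(ṁ·Cp) = 4440/(103×1.84) = 23.428 K
T_out = 38.7 − 23.428 = 15.272 °C

T_out = 15.3 °C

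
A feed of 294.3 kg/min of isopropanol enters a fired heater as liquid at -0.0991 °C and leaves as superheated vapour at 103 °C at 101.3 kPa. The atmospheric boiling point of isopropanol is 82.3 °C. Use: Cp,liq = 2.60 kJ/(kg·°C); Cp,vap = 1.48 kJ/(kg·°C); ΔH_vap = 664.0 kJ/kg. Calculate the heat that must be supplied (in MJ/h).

liquid -0.0991→82.3 °C: 214.24 kJ/kg
vaporisation at 82.3 °C: 664 kJ/kg
vapour 82.3→103 °C: 30.636 kJ/kg
Δh = 214.24 + 664 + 30.636 = 908.87 kJ/kg
Q = ṁ·Δh = 294.3 kg/min × 908.87 kJ/kg = 267480 kJ/min
|Q| = 4458 kW = 16049 MJ/h

Q = 16000 MJ/h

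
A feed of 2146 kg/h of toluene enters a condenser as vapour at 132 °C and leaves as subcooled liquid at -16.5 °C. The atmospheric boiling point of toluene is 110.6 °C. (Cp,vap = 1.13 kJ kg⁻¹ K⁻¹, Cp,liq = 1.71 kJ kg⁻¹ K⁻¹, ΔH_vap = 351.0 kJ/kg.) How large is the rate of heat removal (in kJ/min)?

vapour 132→110.6 °C: -24.182 kJ/kg
condensation at 110.6 °C: -351 kJ/kg
liquid 110.6→-16.5 °C: -217.34 kJ/kg
Δh = -24.182 + -351 + -217.34 = -592.52 kJ/kg
Q = ṁ·Δh = 2146 kg/h × -592.52 kJ/kg = -1.2716e+06 kJ/h
|Q| = 353.21 kW = 21193 kJ/min

Q_c = 21200 kJ/min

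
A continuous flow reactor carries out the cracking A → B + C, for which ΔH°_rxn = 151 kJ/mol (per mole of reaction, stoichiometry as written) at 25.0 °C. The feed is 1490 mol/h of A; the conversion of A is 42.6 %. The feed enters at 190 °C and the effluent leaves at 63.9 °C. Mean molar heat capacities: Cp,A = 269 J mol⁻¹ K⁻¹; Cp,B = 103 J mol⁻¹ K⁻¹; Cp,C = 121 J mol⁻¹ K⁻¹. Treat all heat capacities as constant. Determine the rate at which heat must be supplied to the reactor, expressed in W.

Q_in = 12300 W

Extent of reaction ξ = 0.426 × 1490 = 634.74 mol/h
Reaction term: ξ·ΔH°_rxn = 634.74 × 151 = 95846 kJ/h
Sensible, feed 190→25 °C: -66134 kJ/h
Outlet flows (mol/h): A 855.26, B 634.74, C 634.74
Sensible, products 25→63.9 °C: 14480 kJ/h
Q = ΔH = 44192 kJ/h = 12.276 kW
Heat supplied = 12276 W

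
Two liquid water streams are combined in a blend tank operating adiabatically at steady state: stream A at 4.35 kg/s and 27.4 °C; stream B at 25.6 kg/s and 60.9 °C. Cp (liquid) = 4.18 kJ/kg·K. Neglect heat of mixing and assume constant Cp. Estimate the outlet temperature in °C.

Adiabatic, steady state ⇒ Σ ṁᵢCp,ᵢ(T_out − Tᵢ) = 0
Σ ṁᵢCp,ᵢTᵢ = 4.35×4.18×27.4 + 25.6×4.18×60.9 = 7015
Σ ṁᵢCp,ᵢ = 4.35×4.18 + 25.6×4.18 = 125.19
T_out = 7015 / 125.19 = 56.034 °C

T_out = 56.0 °C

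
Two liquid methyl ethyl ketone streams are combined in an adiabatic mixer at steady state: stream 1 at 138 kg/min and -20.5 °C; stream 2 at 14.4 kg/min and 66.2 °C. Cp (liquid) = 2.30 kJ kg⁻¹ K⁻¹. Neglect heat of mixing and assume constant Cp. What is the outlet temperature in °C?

Energy balance with Q = 0: Σ ṁᵢCp,ᵢ(T_out − Tᵢ) = 0
T_out = Σ ṁᵢCp,ᵢTᵢ / Σ ṁᵢCp,ᵢ
      = -4314.2 / 350.52 = -12.308 °C

T_out = -12.3 °C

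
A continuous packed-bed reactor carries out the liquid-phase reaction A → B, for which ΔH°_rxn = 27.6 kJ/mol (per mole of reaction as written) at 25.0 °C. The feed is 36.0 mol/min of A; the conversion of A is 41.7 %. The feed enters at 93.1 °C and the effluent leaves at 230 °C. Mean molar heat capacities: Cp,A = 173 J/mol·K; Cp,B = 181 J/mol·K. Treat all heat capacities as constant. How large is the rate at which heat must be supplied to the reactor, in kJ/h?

Q_in = 77500 kJ/h

Extent of reaction ξ = 0.417 × 36.0 = 15.012 mol/min
Reaction term: ξ·ΔH°_rxn = 15.012 × 27.6 = 414.33 kJ/min
Sensible, feed 93.1→25 °C: -424.13 kJ/min
Outlet flows (mol/min): A 20.988, B 15.012
Sensible, products 25→230 °C: 1301.4 kJ/min
Q = ΔH = 1291.6 kJ/min = 21.526 kW
Heat supplied = 77494 kJ/h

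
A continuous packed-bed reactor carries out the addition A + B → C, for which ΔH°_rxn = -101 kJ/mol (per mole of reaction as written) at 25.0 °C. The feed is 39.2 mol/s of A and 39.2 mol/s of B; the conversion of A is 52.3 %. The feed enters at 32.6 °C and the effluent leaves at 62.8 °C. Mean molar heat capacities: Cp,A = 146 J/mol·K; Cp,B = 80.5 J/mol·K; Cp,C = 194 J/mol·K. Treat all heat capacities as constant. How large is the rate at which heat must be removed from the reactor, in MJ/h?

Q_out = 6580 MJ/h

Extent of reaction ξ = 0.523 × 39.2 = 20.502 mol/s
Reaction term: ξ·ΔH°_rxn = 20.502 × -101 = -2070.7 kJ/s
Sensible, feed 32.6→25 °C: -67.479 kJ/s
Outlet flows (mol/s): A 18.698, B 18.698, C 20.502
Sensible, products 25→62.8 °C: 310.43 kJ/s
Q = ΔH = -1827.7 kJ/s = -1827.7 kW
Heat removed = 6579.7 MJ/h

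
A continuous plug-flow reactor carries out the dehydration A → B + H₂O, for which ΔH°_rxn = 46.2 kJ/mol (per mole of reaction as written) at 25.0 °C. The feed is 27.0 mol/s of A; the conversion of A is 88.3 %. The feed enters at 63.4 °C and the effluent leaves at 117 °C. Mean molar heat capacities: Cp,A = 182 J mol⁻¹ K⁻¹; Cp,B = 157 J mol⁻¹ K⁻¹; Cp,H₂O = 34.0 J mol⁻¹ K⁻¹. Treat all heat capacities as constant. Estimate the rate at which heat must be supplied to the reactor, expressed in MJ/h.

Extent of reaction ξ = 0.883 × 27.0 = 23.841 mol/s
Reaction term: ξ·ΔH°_rxn = 23.841 × 46.2 = 1101.5 kJ/s
Sensible, feed 63.4→25 °C: -188.7 kJ/s
Outlet flows (mol/s): A 3.159, B 23.841, H₂O 23.841
Sensible, products 25→117 °C: 471.83 kJ/s
Q = ΔH = 1384.6 kJ/s = 1384.6 kW
Heat supplied = 4984.5 MJ/h

Q_in = 4980 MJ/h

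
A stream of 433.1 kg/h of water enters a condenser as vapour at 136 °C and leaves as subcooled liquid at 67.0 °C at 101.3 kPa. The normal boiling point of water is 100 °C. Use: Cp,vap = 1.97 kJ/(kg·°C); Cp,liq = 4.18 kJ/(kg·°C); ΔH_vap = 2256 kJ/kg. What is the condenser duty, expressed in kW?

Q_c = 297 kW

vapour 136→100 °C: -70.92 kJ/kg
condensation at 100 °C: -2256 kJ/kg
liquid 100→67.0 °C: -137.94 kJ/kg
Δh = -70.92 + -2256 + -137.94 = -2464.9 kJ/kg
Q = ṁ·Δh = 433.1 kg/h × -2464.9 kJ/kg = -1.0675e+06 kJ/h
|Q| = 296.54 kW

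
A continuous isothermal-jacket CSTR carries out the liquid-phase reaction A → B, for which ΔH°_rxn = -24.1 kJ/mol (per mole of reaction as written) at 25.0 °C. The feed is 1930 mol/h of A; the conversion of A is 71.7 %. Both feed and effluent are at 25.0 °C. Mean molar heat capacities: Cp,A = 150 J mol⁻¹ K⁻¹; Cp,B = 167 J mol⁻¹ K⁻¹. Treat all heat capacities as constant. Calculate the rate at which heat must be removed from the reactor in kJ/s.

Q_out = 9.26 kJ/s

Extent of reaction ξ = 0.717 × 1930 = 1383.8 mol/h
Reaction term: ξ·ΔH°_rxn = 1383.8 × -24.1 = -33350 kJ/h
Q = ΔH = -33350 kJ/h = -9.2638 kW
Heat removed = 9.2638 kJ/s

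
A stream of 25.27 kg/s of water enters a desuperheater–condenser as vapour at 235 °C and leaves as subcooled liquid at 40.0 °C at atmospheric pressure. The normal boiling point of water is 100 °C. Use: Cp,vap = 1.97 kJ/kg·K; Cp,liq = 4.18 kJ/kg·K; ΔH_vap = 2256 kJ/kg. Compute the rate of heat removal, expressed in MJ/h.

Q_c = 252000 MJ/h

vapour 235→100 °C: -265.95 kJ/kg
condensation at 100 °C: -2256 kJ/kg
liquid 100→40.0 °C: -250.8 kJ/kg
Δh = -265.95 + -2256 + -250.8 = -2772.8 kJ/kg
Q = ṁ·Δh = 25.27 kg/s × -2772.8 kJ/kg = -70067 kJ/s
|Q| = 70067 kW = 252240 MJ/h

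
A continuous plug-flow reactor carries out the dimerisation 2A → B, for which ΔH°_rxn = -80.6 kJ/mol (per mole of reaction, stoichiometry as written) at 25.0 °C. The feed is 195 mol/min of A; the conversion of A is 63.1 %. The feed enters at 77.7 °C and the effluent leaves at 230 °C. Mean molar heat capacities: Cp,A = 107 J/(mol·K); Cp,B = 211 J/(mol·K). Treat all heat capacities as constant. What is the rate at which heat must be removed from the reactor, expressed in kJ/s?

Q_out = 30.3 kJ/s

Extent of reaction ξ = 0.631 × 195 / 2 = 61.523 mol/min
Reaction term: ξ·ΔH°_rxn = 61.523 × -80.6 = -4958.7 kJ/min
Sensible, feed 77.7→25 °C: -1099.6 kJ/min
Outlet flows (mol/min): A 71.955, B 61.523
Sensible, products 25→230 °C: 4239.5 kJ/min
Q = ΔH = -1818.8 kJ/min = -30.314 kW
Heat removed = 30.314 kJ/s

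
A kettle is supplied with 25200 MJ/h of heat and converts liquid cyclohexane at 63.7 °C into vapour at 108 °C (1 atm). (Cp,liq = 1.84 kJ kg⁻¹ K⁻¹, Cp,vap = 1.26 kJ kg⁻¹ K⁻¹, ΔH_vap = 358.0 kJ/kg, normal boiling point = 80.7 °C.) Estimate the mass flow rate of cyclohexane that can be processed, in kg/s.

Δh = 1.84×(80.7−63.7) + 358.0 + 1.26×(108−80.7) = 423.68 kJ/kg
Q = 25200 MJ/h = 7000 kJ/s = 7000 kJ/s
ṁ = Q/Δh = 7000 / 423.68 = 16.522 kg/s

ṁ = 16.5 kg/s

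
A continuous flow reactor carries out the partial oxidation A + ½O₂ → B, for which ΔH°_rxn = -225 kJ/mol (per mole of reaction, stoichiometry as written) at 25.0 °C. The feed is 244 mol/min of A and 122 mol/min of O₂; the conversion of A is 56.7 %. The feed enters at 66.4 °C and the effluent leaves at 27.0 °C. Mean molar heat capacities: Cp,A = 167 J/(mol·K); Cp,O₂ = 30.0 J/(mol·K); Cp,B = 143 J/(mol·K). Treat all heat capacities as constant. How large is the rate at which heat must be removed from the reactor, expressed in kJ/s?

Extent of reaction ξ = 0.567 × 244 = 138.35 mol/min
Reaction term: ξ·ΔH°_rxn = 138.35 × -225 = -31128 kJ/min
Sensible, feed 66.4→25 °C: -1838.5 kJ/min
Outlet flows (mol/min): A 105.65, O₂ 52.826, B 138.35
Sensible, products 25→27.0 °C: 78.025 kJ/min
Q = ΔH = -32889 kJ/min = -548.15 kW
Heat removed = 548.15 kJ/s

Q_out = 548 kJ/s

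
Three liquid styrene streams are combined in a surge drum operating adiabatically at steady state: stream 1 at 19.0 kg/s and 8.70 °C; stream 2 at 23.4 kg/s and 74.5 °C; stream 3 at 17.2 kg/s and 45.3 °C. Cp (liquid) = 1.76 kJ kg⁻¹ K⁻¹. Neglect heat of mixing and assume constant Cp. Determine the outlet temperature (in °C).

T_out = 45.1 °C

No heat crosses the boundary, so H_out = H_in.
T_out = Σ ṁᵢCp,ᵢTᵢ / Σ ṁᵢCp,ᵢ
      = 4730.5 / 104.9 = 45.097 °C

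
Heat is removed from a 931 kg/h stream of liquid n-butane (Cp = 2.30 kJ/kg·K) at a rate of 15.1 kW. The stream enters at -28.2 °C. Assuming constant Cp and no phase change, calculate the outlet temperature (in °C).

Q = 15.1 kW = 54360 kJ/h
ΔT = Q/(ṁ·Cp) = 54360/(931×2.30) = 25.386 K
T_out = -28.2 − 25.386 = -53.586 °C

T_out = -53.6 °C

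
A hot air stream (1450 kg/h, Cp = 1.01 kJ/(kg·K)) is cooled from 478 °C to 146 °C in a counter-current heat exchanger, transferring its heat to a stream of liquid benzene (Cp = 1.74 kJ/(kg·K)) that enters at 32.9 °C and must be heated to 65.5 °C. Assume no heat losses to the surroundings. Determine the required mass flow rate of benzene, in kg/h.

ṁ_c = 8570 kg/h

Heat released by hot stream: Q = 1450 × 1.01 × (478 − 146) = 486210 kJ/h
Energy balance on cold side (adiabatic exchanger): Q = ṁ_c·Cp_c·(T_c,out − T_c,in)
ṁ_c = 486210 / [1.74 × (65.5 − 32.9)] = 8571.6 kg/h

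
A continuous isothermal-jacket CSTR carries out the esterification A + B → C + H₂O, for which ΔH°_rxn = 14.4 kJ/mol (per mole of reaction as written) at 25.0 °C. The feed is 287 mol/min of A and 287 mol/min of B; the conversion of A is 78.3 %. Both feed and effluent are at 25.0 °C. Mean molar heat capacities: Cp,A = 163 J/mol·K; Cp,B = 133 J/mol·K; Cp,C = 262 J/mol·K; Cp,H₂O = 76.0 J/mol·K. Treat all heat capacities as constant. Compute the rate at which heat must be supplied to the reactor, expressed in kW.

Extent of reaction ξ = 0.783 × 287 = 224.72 mol/min
Reaction term: ξ·ΔH°_rxn = 224.72 × 14.4 = 3236 kJ/min
Q = ΔH = 3236 kJ/min = 53.933 kW
Heat supplied = 53.933 kW

Q_in = 53.9 kW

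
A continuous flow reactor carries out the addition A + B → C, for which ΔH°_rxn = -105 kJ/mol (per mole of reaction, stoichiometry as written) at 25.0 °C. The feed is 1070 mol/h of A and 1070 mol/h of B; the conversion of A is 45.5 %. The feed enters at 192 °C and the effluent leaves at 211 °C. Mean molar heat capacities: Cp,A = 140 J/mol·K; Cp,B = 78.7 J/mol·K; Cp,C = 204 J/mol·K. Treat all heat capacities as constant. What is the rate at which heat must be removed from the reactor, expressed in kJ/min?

Extent of reaction ξ = 0.455 × 1070 = 486.85 mol/h
Reaction term: ξ·ΔH°_rxn = 486.85 × -105 = -51119 kJ/h
Sensible, feed 192→25 °C: -39080 kJ/h
Outlet flows (mol/h): A 583.15, B 583.15, C 486.85
Sensible, products 25→211 °C: 42195 kJ/h
Q = ΔH = -48004 kJ/h = -13.335 kW
Heat removed = 800.07 kJ/min

Q_out = 800 kJ/min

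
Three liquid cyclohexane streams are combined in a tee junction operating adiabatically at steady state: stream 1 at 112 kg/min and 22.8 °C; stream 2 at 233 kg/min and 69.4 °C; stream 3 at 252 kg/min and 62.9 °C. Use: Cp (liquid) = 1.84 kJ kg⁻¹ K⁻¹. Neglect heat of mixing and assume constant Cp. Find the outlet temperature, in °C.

T_out = 57.9 °C

Adiabatic, steady state ⇒ Σ ṁᵢCp,ᵢ(T_out − Tᵢ) = 0
Σ ṁᵢCp,ᵢTᵢ = 112×1.84×22.8 + 233×1.84×69.4 + 252×1.84×62.9 = 63617
Σ ṁᵢCp,ᵢ = 112×1.84 + 233×1.84 + 252×1.84 = 1098.5
T_out = 63617 / 1098.5 = 57.914 °C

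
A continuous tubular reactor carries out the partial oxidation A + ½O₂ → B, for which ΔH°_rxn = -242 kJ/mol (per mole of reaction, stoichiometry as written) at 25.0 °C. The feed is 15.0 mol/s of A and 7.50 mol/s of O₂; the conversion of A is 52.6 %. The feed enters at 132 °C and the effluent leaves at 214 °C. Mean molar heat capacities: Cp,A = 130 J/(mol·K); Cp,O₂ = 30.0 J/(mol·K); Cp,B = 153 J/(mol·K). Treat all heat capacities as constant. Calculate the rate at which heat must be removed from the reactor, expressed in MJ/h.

Extent of reaction ξ = 0.526 × 15.0 = 7.89 mol/s
Reaction term: ξ·ΔH°_rxn = 7.89 × -242 = -1909.4 kJ/s
Sensible, feed 132→25 °C: -232.72 kJ/s
Outlet flows (mol/s): A 7.11, O₂ 3.555, B 7.89
Sensible, products 25→214 °C: 423 kJ/s
Q = ΔH = -1719.1 kJ/s = -1719.1 kW
Heat removed = 6188.8 MJ/h

Q_out = 6190 MJ/h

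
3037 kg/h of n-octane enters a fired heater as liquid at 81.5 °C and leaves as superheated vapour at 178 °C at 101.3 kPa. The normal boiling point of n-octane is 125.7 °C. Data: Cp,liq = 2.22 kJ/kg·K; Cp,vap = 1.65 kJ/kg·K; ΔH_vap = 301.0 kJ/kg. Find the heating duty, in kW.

Q = 410 kW

liquid 81.5→125.7 °C: 98.124 kJ/kg
vaporisation at 125.7 °C: 301 kJ/kg
vapour 125.7→178 °C: 86.295 kJ/kg
Δh = 98.124 + 301 + 86.295 = 485.42 kJ/kg
Q = ṁ·Δh = 3037 kg/h × 485.42 kJ/kg = 1.4742e+06 kJ/h
|Q| = 409.5 kW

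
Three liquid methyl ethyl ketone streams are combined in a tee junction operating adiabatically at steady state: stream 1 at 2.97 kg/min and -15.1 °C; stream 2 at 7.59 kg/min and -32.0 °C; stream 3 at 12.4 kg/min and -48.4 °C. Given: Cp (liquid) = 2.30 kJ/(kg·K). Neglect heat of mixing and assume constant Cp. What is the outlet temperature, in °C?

T_out = -38.7 °C

No heat crosses the boundary, so H_out = H_in.
Σ ṁᵢCp,ᵢTᵢ = 2.97×2.30×-15.1 + 7.59×2.30×-32.0 + 12.4×2.30×-48.4 = -2042.1
Σ ṁᵢCp,ᵢ = 2.97×2.30 + 7.59×2.30 + 12.4×2.30 = 52.808
T_out = -2042.1 / 52.808 = -38.671 °C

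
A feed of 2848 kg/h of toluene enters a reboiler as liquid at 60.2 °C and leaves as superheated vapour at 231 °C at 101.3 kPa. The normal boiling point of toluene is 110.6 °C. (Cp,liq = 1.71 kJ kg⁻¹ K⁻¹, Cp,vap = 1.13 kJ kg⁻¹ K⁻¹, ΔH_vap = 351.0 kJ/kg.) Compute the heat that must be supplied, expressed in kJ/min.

Q = 27200 kJ/min

liquid 60.2→110.6 °C: 86.184 kJ/kg
vaporisation at 110.6 °C: 351 kJ/kg
vapour 110.6→231 °C: 136.05 kJ/kg
Δh = 86.184 + 351 + 136.05 = 573.24 kJ/kg
Q = ṁ·Δh = 2848 kg/h × 573.24 kJ/kg = 1.6326e+06 kJ/h
|Q| = 453.49 kW = 27210 kJ/min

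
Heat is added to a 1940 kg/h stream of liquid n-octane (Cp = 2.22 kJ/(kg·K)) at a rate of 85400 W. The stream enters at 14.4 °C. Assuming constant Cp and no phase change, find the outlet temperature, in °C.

T_out = 85.8 °C

Q = 85400 W = 307440 kJ/h
ΔT = Q/(ṁ·Cp) = 307440/(1940×2.22) = 71.385 K
T_out = 14.4 + 71.385 = 85.785 °C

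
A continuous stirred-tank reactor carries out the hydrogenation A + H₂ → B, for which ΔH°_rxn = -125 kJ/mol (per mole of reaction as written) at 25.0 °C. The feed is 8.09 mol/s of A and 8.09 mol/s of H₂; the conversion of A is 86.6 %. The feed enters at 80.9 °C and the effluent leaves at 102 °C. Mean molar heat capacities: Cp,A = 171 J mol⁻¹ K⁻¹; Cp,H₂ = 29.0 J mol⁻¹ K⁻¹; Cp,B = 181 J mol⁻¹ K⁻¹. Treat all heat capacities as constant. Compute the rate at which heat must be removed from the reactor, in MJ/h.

Q_out = 3070 MJ/h

Extent of reaction ξ = 0.866 × 8.09 = 7.0059 mol/s
Reaction term: ξ·ΔH°_rxn = 7.0059 × -125 = -875.74 kJ/s
Sensible, feed 80.9→25 °C: -90.446 kJ/s
Outlet flows (mol/s): A 1.0841, H₂ 1.0841, B 7.0059
Sensible, products 25→102 °C: 114.34 kJ/s
Q = ΔH = -851.85 kJ/s = -851.85 kW
Heat removed = 3066.7 MJ/h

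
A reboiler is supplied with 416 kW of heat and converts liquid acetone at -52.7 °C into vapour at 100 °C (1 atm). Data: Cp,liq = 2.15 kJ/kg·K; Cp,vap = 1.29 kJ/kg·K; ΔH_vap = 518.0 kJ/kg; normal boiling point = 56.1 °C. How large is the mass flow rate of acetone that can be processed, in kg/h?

Δh = 2.15×(56.1−-52.7) + 518.0 + 1.29×(100−56.1) = 808.55 kJ/kg
Q = 416 kW = 416 kJ/s = 1.4976e+06 kJ/h
ṁ = Q/Δh = 1.4976e+06 / 808.55 = 1852.2 kg/h

ṁ = 1850 kg/h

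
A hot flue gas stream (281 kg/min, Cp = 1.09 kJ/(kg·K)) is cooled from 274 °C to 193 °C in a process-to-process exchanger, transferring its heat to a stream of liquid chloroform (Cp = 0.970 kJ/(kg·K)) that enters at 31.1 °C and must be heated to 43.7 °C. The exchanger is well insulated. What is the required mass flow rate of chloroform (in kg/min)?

ṁ_c = 2030 kg/min

Heat released by hot stream: Q = 281 × 1.09 × (274 − 193) = 24809 kJ/min
Energy balance on cold side (adiabatic exchanger): Q = ṁ_c·Cp_c·(T_c,out − T_c,in)
ṁ_c = 24809 / [0.970 × (43.7 − 31.1)] = 2029.9 kg/min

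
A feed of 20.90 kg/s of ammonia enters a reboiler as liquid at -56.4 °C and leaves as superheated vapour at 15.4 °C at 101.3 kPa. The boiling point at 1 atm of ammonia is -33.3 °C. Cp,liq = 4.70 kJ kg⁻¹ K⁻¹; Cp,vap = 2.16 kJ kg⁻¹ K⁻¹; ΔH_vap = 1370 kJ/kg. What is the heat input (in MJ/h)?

Q = 119000 MJ/h

liquid -56.4→-33.3 °C: 108.57 kJ/kg
vaporisation at -33.3 °C: 1370 kJ/kg
vapour -33.3→15.4 °C: 105.19 kJ/kg
Δh = 108.57 + 1370 + 105.19 = 1583.8 kJ/kg
Q = ṁ·Δh = 20.90 kg/s × 1583.8 kJ/kg = 33101 kJ/s
|Q| = 33101 kW = 119160 MJ/h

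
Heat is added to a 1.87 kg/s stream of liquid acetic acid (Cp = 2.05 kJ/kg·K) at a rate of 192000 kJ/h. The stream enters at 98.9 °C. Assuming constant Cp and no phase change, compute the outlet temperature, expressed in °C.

Q = 192000 kJ/h = 53.333 kJ/s
ΔT = Q/(ṁ·Cp) = 53.333/(1.87×2.05) = 13.912 K
T_out = 98.9 + 13.912 = 112.81 °C

T_out = 113 °C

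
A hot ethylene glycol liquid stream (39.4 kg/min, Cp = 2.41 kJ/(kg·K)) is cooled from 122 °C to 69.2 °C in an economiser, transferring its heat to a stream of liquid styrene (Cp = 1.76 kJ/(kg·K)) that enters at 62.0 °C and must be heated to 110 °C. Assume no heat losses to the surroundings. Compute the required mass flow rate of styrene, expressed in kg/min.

Heat released by hot stream: Q = 39.4 × 2.41 × (122 − 69.2) = 5013.6 kJ/min
Energy balance on cold side (adiabatic exchanger): Q = ṁ_c·Cp_c·(T_c,out − T_c,in)
ṁ_c = 5013.6 / [1.76 × (110 − 62.0)] = 59.346 kg/min

ṁ_c = 59.3 kg/min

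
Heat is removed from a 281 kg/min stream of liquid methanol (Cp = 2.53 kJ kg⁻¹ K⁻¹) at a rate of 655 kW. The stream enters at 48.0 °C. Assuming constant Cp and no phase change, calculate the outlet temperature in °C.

Q = 655 kW = 39300 kJ/min
ΔT = Q/(ṁ·Cp) = 39300/(281×2.53) = 55.28 K
T_out = 48.0 − 55.28 = -7.2797 °C

T_out = -7.28 °C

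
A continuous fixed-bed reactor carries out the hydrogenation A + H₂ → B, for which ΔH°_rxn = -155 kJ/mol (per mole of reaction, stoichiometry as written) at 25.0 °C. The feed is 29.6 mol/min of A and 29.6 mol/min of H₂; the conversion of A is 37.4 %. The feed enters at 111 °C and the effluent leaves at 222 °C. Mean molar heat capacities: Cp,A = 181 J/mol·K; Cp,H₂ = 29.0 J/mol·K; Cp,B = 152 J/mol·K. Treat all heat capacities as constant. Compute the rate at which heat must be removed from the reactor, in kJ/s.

Q_out = 19.2 kJ/s

Extent of reaction ξ = 0.374 × 29.6 = 11.07 mol/min
Reaction term: ξ·ΔH°_rxn = 11.07 × -155 = -1715.9 kJ/min
Sensible, feed 111→25 °C: -534.58 kJ/min
Outlet flows (mol/min): A 18.53, H₂ 18.53, B 11.07
Sensible, products 25→222 °C: 1098.1 kJ/min
Q = ΔH = -1152.4 kJ/min = -19.207 kW
Heat removed = 19.207 kJ/s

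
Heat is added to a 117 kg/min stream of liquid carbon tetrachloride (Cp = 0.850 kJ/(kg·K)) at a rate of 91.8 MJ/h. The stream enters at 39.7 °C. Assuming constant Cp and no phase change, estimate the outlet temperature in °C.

T_out = 55.1 °C

Q = 91.8 MJ/h = 1530 kJ/min
ΔT = Q/(ṁ·Cp) = 1530/(117×0.850) = 15.385 K
T_out = 39.7 + 15.385 = 55.085 °C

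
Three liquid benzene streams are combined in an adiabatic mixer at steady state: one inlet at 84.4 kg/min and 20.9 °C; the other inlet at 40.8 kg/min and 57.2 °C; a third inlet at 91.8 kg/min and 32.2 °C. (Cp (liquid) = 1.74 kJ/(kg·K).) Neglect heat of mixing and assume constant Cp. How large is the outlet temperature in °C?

T_out = 32.5 °C

No heat crosses the boundary, so H_out = H_in.
T_out = Σ ṁᵢCp,ᵢTᵢ / Σ ṁᵢCp,ᵢ
      = 12273 / 377.58 = 32.505 °C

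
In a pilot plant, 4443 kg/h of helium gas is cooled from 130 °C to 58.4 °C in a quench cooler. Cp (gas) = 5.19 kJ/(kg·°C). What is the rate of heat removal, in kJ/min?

Q_c = 27500 kJ/min

Q = ṁ·Cp·ΔT = 4443 × 5.19 × (58.4 − 130) = -1.651e+06 kJ/h
Converting: 1.651e+06 / 3600 s = 458.62 kW
Cooling duty = 27517 kJ/min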